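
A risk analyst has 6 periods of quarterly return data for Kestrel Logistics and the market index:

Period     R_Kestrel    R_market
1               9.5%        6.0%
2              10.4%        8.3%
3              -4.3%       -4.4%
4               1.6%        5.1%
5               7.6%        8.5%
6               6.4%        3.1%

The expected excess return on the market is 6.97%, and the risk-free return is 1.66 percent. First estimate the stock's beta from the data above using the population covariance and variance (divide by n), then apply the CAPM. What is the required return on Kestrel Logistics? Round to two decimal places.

Mean R_i = (9.5 + 10.4 − 4.3 + 1.6 + 7.6 + 6.4) / 6 = 5.2000%
Mean R_m = (6.0 + 8.3 − 4.4 + 5.1 + 8.5 + 3.1) / 6 = 4.4333%
Σ(R_i − R̄_i)(R_m − R̄_m) = 116.5200  ⇒  Cov = 116.5200 / 6 = 19.4200
Σ(R_m − R̄_m)² = 114.1933  ⇒  Var(R_m) = 114.1933 / 6 = 19.0322
β = Cov / Var(R_m) = 19.4200 / 19.0322 = 1.0204
E(R) = R_f + β × MRP = 1.66% + 1.0204 × 6.97% = 8.77%

8.77%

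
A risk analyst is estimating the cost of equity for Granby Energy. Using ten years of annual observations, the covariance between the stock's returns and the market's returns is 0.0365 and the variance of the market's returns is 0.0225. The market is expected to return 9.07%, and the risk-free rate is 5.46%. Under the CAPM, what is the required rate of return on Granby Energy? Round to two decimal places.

11.32%

β = Cov(R_i, R_m) / Var(R_m) = 0.0365 / 0.0225 = 1.6222
MRP = 9.07% − 5.46% = 3.61%
E(R) = R_f + β × MRP = 5.46% + 1.6222 × 3.61% = 11.32%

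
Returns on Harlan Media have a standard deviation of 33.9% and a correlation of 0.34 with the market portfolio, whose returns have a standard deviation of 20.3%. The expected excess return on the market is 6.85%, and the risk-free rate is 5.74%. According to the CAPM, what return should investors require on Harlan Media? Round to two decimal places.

β = ρ × σ_i / σ_m = 0.34 × 33.9% / 20.3% = 0.5678
E(R) = 5.74% + 0.5678 × 6.85% = 9.63%

9.63%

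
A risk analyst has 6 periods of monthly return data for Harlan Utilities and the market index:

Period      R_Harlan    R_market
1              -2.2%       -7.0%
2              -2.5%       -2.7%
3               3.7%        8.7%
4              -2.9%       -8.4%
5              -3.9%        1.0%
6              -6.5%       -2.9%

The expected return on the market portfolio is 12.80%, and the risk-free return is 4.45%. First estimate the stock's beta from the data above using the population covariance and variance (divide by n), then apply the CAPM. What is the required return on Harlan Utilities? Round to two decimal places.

Mean R_i = (-2.2 − 2.5 + 3.7 − 2.9 − 3.9 − 6.5) / 6 = -2.3833%
Mean R_m = (-7.0 − 2.7 + 8.7 − 8.4 + 1.0 − 2.9) / 6 = -1.8833%
Σ(R_i − R̄_i)(R_m − R̄_m) = 66.7183  ⇒  Cov = 66.7183 / 6 = 11.1197
Σ(R_m − R̄_m)² = 190.6683  ⇒  Var(R_m) = 190.6683 / 6 = 31.7781
β = Cov / Var(R_m) = 11.1197 / 31.7781 = 0.3499
MRP = 12.80% − 4.45% = 8.35%
E(R) = R_f + β × MRP = 4.45% + 0.3499 × 8.35% = 7.37%

7.37%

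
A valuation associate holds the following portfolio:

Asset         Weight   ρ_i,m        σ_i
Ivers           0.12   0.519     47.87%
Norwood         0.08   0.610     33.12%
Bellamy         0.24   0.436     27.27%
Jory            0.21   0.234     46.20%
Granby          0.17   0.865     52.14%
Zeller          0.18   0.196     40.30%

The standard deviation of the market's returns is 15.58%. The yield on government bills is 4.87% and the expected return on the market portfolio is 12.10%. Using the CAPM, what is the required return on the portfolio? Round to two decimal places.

13.60%

β_Ivers = 0.519 × 47.87% / 15.58% = 1.5946
β_Norwood = 0.610 × 33.12% / 15.58% = 1.2967
β_Bellamy = 0.436 × 27.27% / 15.58% = 0.7631
β_Jory = 0.234 × 46.20% / 15.58% = 0.6939
β_Granby = 0.865 × 52.14% / 15.58% = 2.8948
β_Zeller = 0.196 × 40.30% / 15.58% = 0.5070
β_P = Σ w_i β_i = 0.12×1.5946 + 0.08×1.2967 + 0.24×0.7631 + 0.21×0.6939 + 0.17×2.8948 + 0.18×0.5070 = 1.2073
MRP = 12.10% − 4.87% = 7.23%
E(R_P) = R_f + β_P × MRP = 4.87% + 1.2073 × 7.23% = 13.60%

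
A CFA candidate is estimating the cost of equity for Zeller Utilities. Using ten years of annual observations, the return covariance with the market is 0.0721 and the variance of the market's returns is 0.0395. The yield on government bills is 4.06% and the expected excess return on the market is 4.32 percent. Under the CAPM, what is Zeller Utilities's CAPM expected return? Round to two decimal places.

β = Cov(R_i, R_m) / Var(R_m) = 0.0721 / 0.0395 = 1.8253
E(R) = R_f + β × MRP = 4.06% + 1.8253 × 4.32% = 11.95%

11.95%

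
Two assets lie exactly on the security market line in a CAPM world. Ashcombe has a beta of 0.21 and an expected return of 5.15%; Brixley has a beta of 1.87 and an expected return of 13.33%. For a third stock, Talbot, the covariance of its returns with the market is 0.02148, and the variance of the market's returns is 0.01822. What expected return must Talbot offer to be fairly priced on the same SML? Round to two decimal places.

9.92%

MRP = (13.33% − 5.15%) / (1.87 − 0.21) = 4.9277%
R_f = 5.15% − 0.21 × 4.9277% = 4.1152%
β_Talbot = Cov / Var(R_m) = 0.02148 / 0.01822 = 1.1789
E(R_Talbot) = R_f + β × MRP = 4.1152% + 1.1789 × 4.9277% = 9.92%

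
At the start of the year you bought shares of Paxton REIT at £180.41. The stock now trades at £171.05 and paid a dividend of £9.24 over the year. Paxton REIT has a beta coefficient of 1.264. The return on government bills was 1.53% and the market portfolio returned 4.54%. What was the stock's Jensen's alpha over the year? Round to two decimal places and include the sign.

-5.40%

Realised HPR = (P1 + D1 − P0) / P0 = (171.05 + 9.24 − 180.41) / 180.41 = -0.12 / 180.41 = -0.0665%
MRP = 4.54% − 1.53% = 3.01%
CAPM required = R_f + β·MRP = 1.53% + 1.264 × 3.01% = 5.33464%
α = realised − required = -0.0665% − 5.33464% = -5.40%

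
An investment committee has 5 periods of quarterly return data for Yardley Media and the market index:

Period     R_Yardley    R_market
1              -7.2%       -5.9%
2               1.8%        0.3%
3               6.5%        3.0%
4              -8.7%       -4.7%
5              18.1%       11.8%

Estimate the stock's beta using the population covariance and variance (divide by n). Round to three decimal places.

Mean R_i = (-7.2 + 1.8 + 6.5 − 8.7 + 18.1) / 5 = 2.1000%
Mean R_m = (-5.9 + 0.3 + 3.0 − 4.7 + 11.8) / 5 = 0.9000%
Σ(R_i − R̄_i)(R_m − R̄_m) = 307.5400  ⇒  Cov = 307.5400 / 5 = 61.5080
Σ(R_m − R̄_m)² = 201.1800  ⇒  Var(R_m) = 201.1800 / 5 = 40.2360
β = Cov / Var(R_m) = 61.5080 / 40.2360 = 1.5287

1.529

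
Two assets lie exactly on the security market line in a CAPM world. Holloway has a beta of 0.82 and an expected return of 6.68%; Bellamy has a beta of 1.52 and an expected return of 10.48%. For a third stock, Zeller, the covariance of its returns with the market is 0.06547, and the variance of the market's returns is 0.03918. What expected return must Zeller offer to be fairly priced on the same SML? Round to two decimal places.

MRP = (10.48% − 6.68%) / (1.52 − 0.82) = 5.4286%
R_f = 6.68% − 0.82 × 5.4286% = 2.2285%
β_Zeller = Cov / Var(R_m) = 0.06547 / 0.03918 = 1.6710
E(R_Zeller) = R_f + β × MRP = 2.2285% + 1.6710 × 5.4286% = 11.30%

11.30%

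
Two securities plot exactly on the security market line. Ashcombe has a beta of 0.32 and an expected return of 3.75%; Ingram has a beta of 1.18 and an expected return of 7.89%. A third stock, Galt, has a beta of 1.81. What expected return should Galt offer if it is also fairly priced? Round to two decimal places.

MRP (SML slope) = (7.89% − 3.75%) / (1.18 − 0.32) = 4.14% / 0.86 = 4.8140%
R_f (intercept) = 3.75% − 0.32 × 4.8140% = 2.2095%
E(R_Galt) = R_f + β × MRP = 2.2095% + 1.81 × 4.8140% = 10.92%

10.92%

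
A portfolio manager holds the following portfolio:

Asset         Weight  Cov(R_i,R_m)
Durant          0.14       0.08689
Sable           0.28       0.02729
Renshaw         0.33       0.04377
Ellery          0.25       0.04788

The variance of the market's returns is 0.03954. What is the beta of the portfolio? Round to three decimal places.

β_Durant = 0.08689 / 0.03954 = 2.1975
β_Sable = 0.02729 / 0.03954 = 0.6902
β_Renshaw = 0.04377 / 0.03954 = 1.1070
β_Ellery = 0.04788 / 0.03954 = 1.2109
β_P = Σ w_i β_i = 0.14×2.1975 + 0.28×0.6902 + 0.33×1.1070 + 0.25×1.2109 = 1.1689

1.169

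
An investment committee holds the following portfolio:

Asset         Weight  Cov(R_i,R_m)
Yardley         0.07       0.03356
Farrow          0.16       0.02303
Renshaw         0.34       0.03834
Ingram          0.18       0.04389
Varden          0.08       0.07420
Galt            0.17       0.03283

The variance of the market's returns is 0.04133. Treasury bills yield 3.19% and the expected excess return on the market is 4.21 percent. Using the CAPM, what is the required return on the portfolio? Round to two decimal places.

β_Yardley = 0.03356 / 0.04133 = 0.8120
β_Farrow = 0.02303 / 0.04133 = 0.5572
β_Renshaw = 0.03834 / 0.04133 = 0.9277
β_Ingram = 0.04389 / 0.04133 = 1.0619
β_Varden = 0.07420 / 0.04133 = 1.7953
β_Galt = 0.03283 / 0.04133 = 0.7943
β_P = Σ w_i β_i = 0.07×0.8120 + 0.16×0.5572 + 0.34×0.9277 + 0.18×1.0619 + 0.08×1.7953 + 0.17×0.7943 = 0.9312
E(R_P) = R_f + β_P × MRP = 3.19% + 0.9312 × 4.21% = 7.11%

7.11%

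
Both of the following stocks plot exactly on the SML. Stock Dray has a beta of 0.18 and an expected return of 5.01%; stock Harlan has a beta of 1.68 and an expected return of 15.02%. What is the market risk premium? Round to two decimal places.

Both satisfy E(R) = R_f + β·MRP, so the slope of the SML is
MRP = (15.02% − 5.01%) / (1.68 − 0.18) = 10.01% / 1.50 = 6.6733%

6.67%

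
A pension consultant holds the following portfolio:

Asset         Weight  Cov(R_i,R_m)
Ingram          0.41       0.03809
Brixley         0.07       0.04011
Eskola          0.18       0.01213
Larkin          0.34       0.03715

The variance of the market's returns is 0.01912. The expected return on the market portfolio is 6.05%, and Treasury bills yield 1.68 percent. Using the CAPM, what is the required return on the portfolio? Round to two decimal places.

9.28%

β_Ingram = 0.03809 / 0.01912 = 1.9922
β_Brixley = 0.04011 / 0.01912 = 2.0978
β_Eskola = 0.01213 / 0.01912 = 0.6344
β_Larkin = 0.03715 / 0.01912 = 1.9430
β_P = Σ w_i β_i = 0.41×1.9922 + 0.07×2.0978 + 0.18×0.6344 + 0.34×1.9430 = 1.7385
MRP = 6.05% − 1.68% = 4.37%
E(R_P) = R_f + β_P × MRP = 1.68% + 1.7385 × 4.37% = 9.28%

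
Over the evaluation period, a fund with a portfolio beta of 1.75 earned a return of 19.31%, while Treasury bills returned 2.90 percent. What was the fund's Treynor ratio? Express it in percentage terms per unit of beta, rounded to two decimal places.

9.38%

Treynor = (R_P − R_f) / β_P = (19.31% − 2.90%) / 1.7500 = 16.41% / 1.7500 = 9.38%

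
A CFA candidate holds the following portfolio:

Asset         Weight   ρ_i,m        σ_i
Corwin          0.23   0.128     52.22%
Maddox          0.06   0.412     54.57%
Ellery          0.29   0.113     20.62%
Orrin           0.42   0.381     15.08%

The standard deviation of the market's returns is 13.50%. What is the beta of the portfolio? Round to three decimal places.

0.443

β_Corwin = 0.128 × 52.22% / 13.50% = 0.4951
β_Maddox = 0.412 × 54.57% / 13.50% = 1.6654
β_Ellery = 0.113 × 20.62% / 13.50% = 0.1726
β_Orrin = 0.381 × 15.08% / 13.50% = 0.4256
β_P = Σ w_i β_i = 0.23×0.4951 + 0.06×1.6654 + 0.29×0.1726 + 0.42×0.4256 = 0.4426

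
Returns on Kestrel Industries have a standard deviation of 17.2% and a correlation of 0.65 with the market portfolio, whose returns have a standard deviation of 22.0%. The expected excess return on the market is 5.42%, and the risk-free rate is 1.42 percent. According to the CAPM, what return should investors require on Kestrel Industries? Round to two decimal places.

4.17%

β = ρ × σ_i / σ_m = 0.65 × 17.2% / 22.0% = 0.5082
E(R) = 1.42% + 0.5082 × 5.42% = 4.17%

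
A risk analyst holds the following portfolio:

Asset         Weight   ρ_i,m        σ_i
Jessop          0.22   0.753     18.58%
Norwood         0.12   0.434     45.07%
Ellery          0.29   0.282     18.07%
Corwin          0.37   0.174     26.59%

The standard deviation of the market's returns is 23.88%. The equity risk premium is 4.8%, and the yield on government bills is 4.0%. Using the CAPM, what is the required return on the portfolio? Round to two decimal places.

β_Jessop = 0.753 × 18.58% / 23.88% = 0.5859
β_Norwood = 0.434 × 45.07% / 23.88% = 0.8191
β_Ellery = 0.282 × 18.07% / 23.88% = 0.2134
β_Corwin = 0.174 × 26.59% / 23.88% = 0.1937
β_P = Σ w_i β_i = 0.22×0.5859 + 0.12×0.8191 + 0.29×0.2134 + 0.37×0.1937 = 0.3607
E(R_P) = R_f + β_P × MRP = 4.0% + 0.3607 × 4.8% = 5.73%

5.73%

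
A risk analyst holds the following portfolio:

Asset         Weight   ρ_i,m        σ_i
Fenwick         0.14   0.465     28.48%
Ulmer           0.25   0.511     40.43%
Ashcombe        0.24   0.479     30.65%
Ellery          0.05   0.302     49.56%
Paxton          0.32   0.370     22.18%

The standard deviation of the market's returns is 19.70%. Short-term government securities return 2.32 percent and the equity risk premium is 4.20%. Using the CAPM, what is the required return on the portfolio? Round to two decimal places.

5.29%

β_Fenwick = 0.465 × 28.48% / 19.70% = 0.6722
β_Ulmer = 0.511 × 40.43% / 19.70% = 1.0487
β_Ashcombe = 0.479 × 30.65% / 19.70% = 0.7452
β_Ellery = 0.302 × 49.56% / 19.70% = 0.7598
β_Paxton = 0.370 × 22.18% / 19.70% = 0.4166
β_P = Σ w_i β_i = 0.14×0.6722 + 0.25×1.0487 + 0.24×0.7452 + 0.05×0.7598 + 0.32×0.4166 = 0.7064
E(R_P) = R_f + β_P × MRP = 2.32% + 0.7064 × 4.20% = 5.29%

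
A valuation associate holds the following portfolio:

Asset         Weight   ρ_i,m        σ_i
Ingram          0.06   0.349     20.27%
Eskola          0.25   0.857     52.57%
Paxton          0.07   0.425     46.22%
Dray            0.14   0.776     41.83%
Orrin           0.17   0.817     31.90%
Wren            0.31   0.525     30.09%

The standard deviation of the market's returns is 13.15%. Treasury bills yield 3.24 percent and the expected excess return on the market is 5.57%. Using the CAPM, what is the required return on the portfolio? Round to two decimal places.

β_Ingram = 0.349 × 20.27% / 13.15% = 0.5380
β_Eskola = 0.857 × 52.57% / 13.15% = 3.4260
β_Paxton = 0.425 × 46.22% / 13.15% = 1.4938
β_Dray = 0.776 × 41.83% / 13.15% = 2.4684
β_Orrin = 0.817 × 31.90% / 13.15% = 1.9819
β_Wren = 0.525 × 30.09% / 13.15% = 1.2013
β_P = Σ w_i β_i = 0.06×0.5380 + 0.25×3.4260 + 0.07×1.4938 + 0.14×2.4684 + 0.17×1.9819 + 0.31×1.2013 = 2.0482
E(R_P) = R_f + β_P × MRP = 3.24% + 2.0482 × 5.57% = 14.65%

14.65%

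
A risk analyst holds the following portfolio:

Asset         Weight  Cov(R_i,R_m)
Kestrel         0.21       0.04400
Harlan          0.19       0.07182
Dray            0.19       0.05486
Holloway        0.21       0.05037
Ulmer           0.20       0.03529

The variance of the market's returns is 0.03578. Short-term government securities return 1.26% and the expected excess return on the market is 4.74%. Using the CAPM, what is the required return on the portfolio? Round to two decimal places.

8.01%

β_Kestrel = 0.04400 / 0.03578 = 1.2297
β_Harlan = 0.07182 / 0.03578 = 2.0073
β_Dray = 0.05486 / 0.03578 = 1.5333
β_Holloway = 0.05037 / 0.03578 = 1.4078
β_Ulmer = 0.03529 / 0.03578 = 0.9863
β_P = Σ w_i β_i = 0.21×1.2297 + 0.19×2.0073 + 0.19×1.5333 + 0.21×1.4078 + 0.20×0.9863 = 1.4238
E(R_P) = R_f + β_P × MRP = 1.26% + 1.4238 × 4.74% = 8.01%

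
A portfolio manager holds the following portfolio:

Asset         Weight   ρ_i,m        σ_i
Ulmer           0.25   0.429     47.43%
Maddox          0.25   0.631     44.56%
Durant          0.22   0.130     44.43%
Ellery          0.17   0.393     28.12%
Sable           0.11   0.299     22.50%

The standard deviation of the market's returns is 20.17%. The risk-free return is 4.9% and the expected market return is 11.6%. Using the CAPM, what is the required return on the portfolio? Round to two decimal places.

β_Ulmer = 0.429 × 47.43% / 20.17% = 1.0088
β_Maddox = 0.631 × 44.56% / 20.17% = 1.3940
β_Durant = 0.130 × 44.43% / 20.17% = 0.2864
β_Ellery = 0.393 × 28.12% / 20.17% = 0.5479
β_Sable = 0.299 × 22.50% / 20.17% = 0.3335
β_P = Σ w_i β_i = 0.25×1.0088 + 0.25×1.3940 + 0.22×0.2864 + 0.17×0.5479 + 0.11×0.3335 = 0.7935
MRP = 11.6% − 4.9% = 6.70%
E(R_P) = R_f + β_P × MRP = 4.9% + 0.7935 × 6.7% = 10.22%

10.22%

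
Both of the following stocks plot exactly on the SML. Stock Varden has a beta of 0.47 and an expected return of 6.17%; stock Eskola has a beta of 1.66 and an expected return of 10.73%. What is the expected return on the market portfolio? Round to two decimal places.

Both satisfy E(R) = R_f + β·MRP, so the slope of the SML is
MRP = (10.73% − 6.17%) / (1.66 − 0.47) = 4.56% / 1.19 = 3.8319%
R_f = E(R_Varden) − β_Varden·MRP = 6.17% − 0.47 × 3.8319% = 4.3690%
E(R_m) = R_f + MRP = 4.3690% + 3.8319% = 8.20%

8.20%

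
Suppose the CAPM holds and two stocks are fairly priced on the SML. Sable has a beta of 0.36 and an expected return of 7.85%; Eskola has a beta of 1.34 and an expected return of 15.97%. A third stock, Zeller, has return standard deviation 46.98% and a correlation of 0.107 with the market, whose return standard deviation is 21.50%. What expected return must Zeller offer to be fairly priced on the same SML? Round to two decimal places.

6.80%

MRP = (15.97% − 7.85%) / (1.34 − 0.36) = 8.2857%
R_f = 7.85% − 0.36 × 8.2857% = 4.8671%
β_Zeller = ρ·σ_i/σ_m = 0.107 × 46.98 / 21.50 = 0.2338
E(R_Zeller) = R_f + β × MRP = 4.8671% + 0.2338 × 8.2857% = 6.80%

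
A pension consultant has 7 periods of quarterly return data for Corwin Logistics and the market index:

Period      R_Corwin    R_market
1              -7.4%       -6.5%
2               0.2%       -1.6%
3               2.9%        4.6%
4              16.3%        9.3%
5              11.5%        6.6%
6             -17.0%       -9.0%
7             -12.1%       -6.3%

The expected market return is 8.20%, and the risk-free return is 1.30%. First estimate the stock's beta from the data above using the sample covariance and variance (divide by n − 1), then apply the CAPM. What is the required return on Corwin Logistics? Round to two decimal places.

Mean R_i = (-7.4 + 0.2 + 2.9 + 16.3 + 11.5 − 17.0 − 12.1) / 7 = -0.8000%
Mean R_m = (-6.5 − 1.6 + 4.6 + 9.3 + 6.6 − 9.0 − 6.3) / 7 = -0.4143%
Σ(R_i − R̄_i)(R_m − R̄_m) = 515.5200  ⇒  Cov = 515.5200 / 6 = 85.9200
Σ(R_m − R̄_m)² = 315.5086  ⇒  Var(R_m) = 315.5086 / 6 = 52.5848
β = Cov / Var(R_m) = 85.9200 / 52.5848 = 1.6339
MRP = 8.20% − 1.30% = 6.90%
E(R) = R_f + β × MRP = 1.30% + 1.6339 × 6.90% = 12.57%

12.57%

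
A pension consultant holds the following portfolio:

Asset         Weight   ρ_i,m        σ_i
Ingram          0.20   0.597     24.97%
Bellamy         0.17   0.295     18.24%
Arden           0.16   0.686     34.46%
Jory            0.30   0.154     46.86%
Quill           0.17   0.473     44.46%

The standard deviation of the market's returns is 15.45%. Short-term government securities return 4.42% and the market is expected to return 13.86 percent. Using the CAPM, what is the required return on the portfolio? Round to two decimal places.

β_Ingram = 0.597 × 24.97% / 15.45% = 0.9649
β_Bellamy = 0.295 × 18.24% / 15.45% = 0.3483
β_Arden = 0.686 × 34.46% / 15.45% = 1.5301
β_Jory = 0.154 × 46.86% / 15.45% = 0.4671
β_Quill = 0.473 × 44.46% / 15.45% = 1.3611
β_P = Σ w_i β_i = 0.20×0.9649 + 0.17×0.3483 + 0.16×1.5301 + 0.30×0.4671 + 0.17×1.3611 = 0.8685
MRP = 13.86% − 4.42% = 9.44%
E(R_P) = R_f + β_P × MRP = 4.42% + 0.8685 × 9.44% = 12.62%

12.62%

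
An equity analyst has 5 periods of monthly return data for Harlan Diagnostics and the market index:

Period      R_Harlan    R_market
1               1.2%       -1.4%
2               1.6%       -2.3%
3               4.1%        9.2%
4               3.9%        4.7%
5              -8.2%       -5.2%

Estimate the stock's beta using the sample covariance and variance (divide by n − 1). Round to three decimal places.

0.667

Mean R_i = (1.2 + 1.6 + 4.1 + 3.9 − 8.2) / 5 = 0.5200%
Mean R_m = (-1.4 − 2.3 + 9.2 + 4.7 − 5.2) / 5 = 1.0000%
Σ(R_i − R̄_i)(R_m − R̄_m) = 90.7300  ⇒  Cov = 90.7300 / 4 = 22.6825
Σ(R_m − R̄_m)² = 136.0200  ⇒  Var(R_m) = 136.0200 / 4 = 34.0050
β = Cov / Var(R_m) = 22.6825 / 34.0050 = 0.6670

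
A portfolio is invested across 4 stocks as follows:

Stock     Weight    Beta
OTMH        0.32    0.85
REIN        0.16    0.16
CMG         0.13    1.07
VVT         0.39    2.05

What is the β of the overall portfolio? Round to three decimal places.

β_P = Σ w_i β_i = 0.32×0.85 + 0.16×0.16 + 0.13×1.07 + 0.39×2.05 = 1.2362

1.236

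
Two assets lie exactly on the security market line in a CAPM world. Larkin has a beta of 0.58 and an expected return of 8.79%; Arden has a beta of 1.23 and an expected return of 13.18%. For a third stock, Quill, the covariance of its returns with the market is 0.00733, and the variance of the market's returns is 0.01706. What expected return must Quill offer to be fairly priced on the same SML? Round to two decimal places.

7.77%

MRP = (13.18% − 8.79%) / (1.23 − 0.58) = 6.7538%
R_f = 8.79% − 0.58 × 6.7538% = 4.8728%
β_Quill = Cov / Var(R_m) = 0.00733 / 0.01706 = 0.4297
E(R_Quill) = R_f + β × MRP = 4.8728% + 0.4297 × 6.7538% = 7.77%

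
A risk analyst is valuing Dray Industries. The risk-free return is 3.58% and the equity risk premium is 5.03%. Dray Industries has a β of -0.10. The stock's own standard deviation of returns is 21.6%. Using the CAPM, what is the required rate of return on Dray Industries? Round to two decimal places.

E(R) = R_f + β × MRP = 3.58% + -0.10 × 5.03% = 3.08%

3.08%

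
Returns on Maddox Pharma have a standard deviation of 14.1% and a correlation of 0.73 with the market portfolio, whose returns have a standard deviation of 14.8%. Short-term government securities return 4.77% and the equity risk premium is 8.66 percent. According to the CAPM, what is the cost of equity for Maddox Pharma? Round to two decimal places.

β = ρ × σ_i / σ_m = 0.73 × 14.1% / 14.8% = 0.6955
E(R) = 4.77% + 0.6955 × 8.66% = 10.79%

10.79%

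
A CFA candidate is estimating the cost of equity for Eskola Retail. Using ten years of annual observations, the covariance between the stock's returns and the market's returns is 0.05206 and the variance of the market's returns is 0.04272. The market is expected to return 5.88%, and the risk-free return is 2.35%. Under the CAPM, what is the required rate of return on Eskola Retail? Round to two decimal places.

β = Cov(R_i, R_m) / Var(R_m) = 0.05206 / 0.04272 = 1.2186
MRP = 5.88% − 2.35% = 3.53%
E(R) = R_f + β × MRP = 2.35% + 1.2186 × 3.53% = 6.65%

6.65%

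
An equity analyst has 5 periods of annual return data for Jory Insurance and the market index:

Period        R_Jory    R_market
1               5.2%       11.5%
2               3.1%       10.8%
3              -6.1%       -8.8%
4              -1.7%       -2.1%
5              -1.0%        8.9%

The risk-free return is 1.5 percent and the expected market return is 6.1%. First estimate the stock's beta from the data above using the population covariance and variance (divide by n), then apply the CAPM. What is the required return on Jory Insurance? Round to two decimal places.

3.52%

Mean R_i = (5.2 + 3.1 − 6.1 − 1.7 − 1.0) / 5 = -0.1000%
Mean R_m = (11.5 + 10.8 − 8.8 − 2.1 + 8.9) / 5 = 4.0600%
Σ(R_i − R̄_i)(R_m − R̄_m) = 143.6600  ⇒  Cov = 143.6600 / 5 = 28.7320
Σ(R_m − R̄_m)² = 327.5320  ⇒  Var(R_m) = 327.5320 / 5 = 65.5064
β = Cov / Var(R_m) = 28.7320 / 65.5064 = 0.4386
MRP = 6.1% − 1.5% = 4.60%
E(R) = R_f + β × MRP = 1.5% + 0.4386 × 4.6% = 3.52%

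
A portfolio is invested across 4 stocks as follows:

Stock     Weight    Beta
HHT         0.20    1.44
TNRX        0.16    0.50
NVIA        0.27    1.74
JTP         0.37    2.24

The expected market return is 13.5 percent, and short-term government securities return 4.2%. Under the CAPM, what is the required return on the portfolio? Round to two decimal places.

β_P = Σ w_i β_i = 0.20×1.44 + 0.16×0.50 + 0.27×1.74 + 0.37×2.24 = 1.6666
MRP = 13.5% − 4.2% = 9.30%
E(R_P) = R_f + β_P × MRP = 4.2% + 1.6666 × 9.3% = 19.70%

19.70%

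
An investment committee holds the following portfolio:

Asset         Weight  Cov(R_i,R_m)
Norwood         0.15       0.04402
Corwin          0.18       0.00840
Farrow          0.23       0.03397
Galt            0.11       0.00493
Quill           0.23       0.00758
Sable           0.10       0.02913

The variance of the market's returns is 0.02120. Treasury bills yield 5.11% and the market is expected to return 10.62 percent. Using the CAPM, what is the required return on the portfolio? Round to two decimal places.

β_Norwood = 0.04402 / 0.02120 = 2.0764
β_Corwin = 0.00840 / 0.02120 = 0.3962
β_Farrow = 0.03397 / 0.02120 = 1.6024
β_Galt = 0.00493 / 0.02120 = 0.2325
β_Quill = 0.00758 / 0.02120 = 0.3575
β_Sable = 0.02913 / 0.02120 = 1.3741
β_P = Σ w_i β_i = 0.15×2.0764 + 0.18×0.3962 + 0.23×1.6024 + 0.11×0.2325 + 0.23×0.3575 + 0.10×1.3741 = 0.9965
MRP = 10.62% − 5.11% = 5.51%
E(R_P) = R_f + β_P × MRP = 5.11% + 0.9965 × 5.51% = 10.60%

10.60%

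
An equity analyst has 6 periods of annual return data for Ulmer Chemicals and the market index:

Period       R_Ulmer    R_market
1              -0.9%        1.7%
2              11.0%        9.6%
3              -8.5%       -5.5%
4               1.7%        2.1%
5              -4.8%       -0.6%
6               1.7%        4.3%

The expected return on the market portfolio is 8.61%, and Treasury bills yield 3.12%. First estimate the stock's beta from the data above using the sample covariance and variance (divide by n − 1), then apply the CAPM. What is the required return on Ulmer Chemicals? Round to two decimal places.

Mean R_i = (-0.9 + 11.0 − 8.5 + 1.7 − 4.8 + 1.7) / 6 = 0.0333%
Mean R_m = (1.7 + 9.6 − 5.5 + 2.1 − 0.6 + 4.3) / 6 = 1.9333%
Σ(R_i − R̄_i)(R_m − R̄_m) = 164.1933  ⇒  Cov = 164.1933 / 5 = 32.8387
Σ(R_m − R̄_m)² = 126.1333  ⇒  Var(R_m) = 126.1333 / 5 = 25.2267
β = Cov / Var(R_m) = 32.8387 / 25.2267 = 1.3017
MRP = 8.61% − 3.12% = 5.49%
E(R) = R_f + β × MRP = 3.12% + 1.3017 × 5.49% = 10.27%

10.27%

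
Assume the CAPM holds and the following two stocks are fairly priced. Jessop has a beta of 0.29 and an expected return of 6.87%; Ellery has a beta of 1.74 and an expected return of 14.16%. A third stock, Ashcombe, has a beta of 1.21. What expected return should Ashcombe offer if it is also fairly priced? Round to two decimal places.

11.50%

MRP (SML slope) = (14.16% − 6.87%) / (1.74 − 0.29) = 7.29% / 1.45 = 5.0276%
R_f (intercept) = 6.87% − 0.29 × 5.0276% = 5.4120%
E(R_Ashcombe) = R_f + β × MRP = 5.4120% + 1.21 × 5.0276% = 11.50%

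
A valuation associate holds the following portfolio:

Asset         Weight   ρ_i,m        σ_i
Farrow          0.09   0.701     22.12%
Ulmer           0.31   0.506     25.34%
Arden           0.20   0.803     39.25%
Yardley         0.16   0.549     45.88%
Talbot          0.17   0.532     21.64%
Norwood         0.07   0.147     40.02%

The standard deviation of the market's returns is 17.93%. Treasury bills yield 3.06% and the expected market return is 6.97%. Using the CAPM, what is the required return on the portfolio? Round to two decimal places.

7.00%

β_Farrow = 0.701 × 22.12% / 17.93% = 0.8648
β_Ulmer = 0.506 × 25.34% / 17.93% = 0.7151
β_Arden = 0.803 × 39.25% / 17.93% = 1.7578
β_Yardley = 0.549 × 45.88% / 17.93% = 1.4048
β_Talbot = 0.532 × 21.64% / 17.93% = 0.6421
β_Norwood = 0.147 × 40.02% / 17.93% = 0.3281
β_P = Σ w_i β_i = 0.09×0.8648 + 0.31×0.7151 + 0.20×1.7578 + 0.16×1.4048 + 0.17×0.6421 + 0.07×0.3281 = 1.0080
MRP = 6.97% − 3.06% = 3.91%
E(R_P) = R_f + β_P × MRP = 3.06% + 1.0080 × 3.91% = 7.00%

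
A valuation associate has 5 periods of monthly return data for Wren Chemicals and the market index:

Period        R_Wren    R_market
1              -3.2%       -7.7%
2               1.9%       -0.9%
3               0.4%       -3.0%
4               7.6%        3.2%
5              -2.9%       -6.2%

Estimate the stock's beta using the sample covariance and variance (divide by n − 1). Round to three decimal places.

1.000

Mean R_i = (-3.2 + 1.9 + 0.4 + 7.6 − 2.9) / 5 = 0.7600%
Mean R_m = (-7.7 − 0.9 − 3.0 + 3.2 − 6.2) / 5 = -2.9200%
Σ(R_i − R̄_i)(R_m − R̄_m) = 75.1260  ⇒  Cov = 75.1260 / 4 = 18.7815
Σ(R_m − R̄_m)² = 75.1480  ⇒  Var(R_m) = 75.1480 / 4 = 18.7870
β = Cov / Var(R_m) = 18.7815 / 18.7870 = 0.9997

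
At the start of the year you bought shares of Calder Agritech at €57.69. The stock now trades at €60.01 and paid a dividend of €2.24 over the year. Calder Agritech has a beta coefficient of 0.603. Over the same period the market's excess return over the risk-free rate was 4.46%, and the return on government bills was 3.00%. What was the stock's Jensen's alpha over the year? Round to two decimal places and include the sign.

Realised HPR = (P1 + D1 − P0) / P0 = (60.01 + 2.24 − 57.69) / 57.69 = 4.56 / 57.69 = 7.9043%
CAPM required = R_f + β·MRP = 3.00% + 0.603 × 4.46% = 5.68938%
α = realised − required = 7.9043% − 5.68938% = +2.21%

+2.21%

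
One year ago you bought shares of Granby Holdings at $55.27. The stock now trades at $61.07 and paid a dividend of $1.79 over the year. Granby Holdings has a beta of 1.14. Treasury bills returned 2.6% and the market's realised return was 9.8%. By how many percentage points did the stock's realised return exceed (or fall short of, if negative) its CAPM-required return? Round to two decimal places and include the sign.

Realised HPR = (P1 + D1 − P0) / P0 = (61.07 + 1.79 − 55.27) / 55.27 = 7.59 / 55.27 = 13.7326%
MRP = 9.8% − 2.6% = 7.20%
CAPM required = R_f + β·MRP = 2.6% + 1.14 × 7.2% = 10.8080%
α = realised − required = 13.7326% − 10.8080% = +2.92%

+2.92%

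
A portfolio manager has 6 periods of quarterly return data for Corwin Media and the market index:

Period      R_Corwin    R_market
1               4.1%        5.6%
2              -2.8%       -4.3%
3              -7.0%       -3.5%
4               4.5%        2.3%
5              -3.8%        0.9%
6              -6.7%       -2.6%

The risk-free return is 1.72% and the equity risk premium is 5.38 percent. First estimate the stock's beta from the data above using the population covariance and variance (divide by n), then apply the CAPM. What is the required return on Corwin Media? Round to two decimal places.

Mean R_i = (4.1 − 2.8 − 7.0 + 4.5 − 3.8 − 6.7) / 6 = -1.9500%
Mean R_m = (5.6 − 4.3 − 3.5 + 2.3 + 0.9 − 2.6) / 6 = -0.2667%
Σ(R_i − R̄_i)(R_m − R̄_m) = 80.7300  ⇒  Cov = 80.7300 / 6 = 13.4550
Σ(R_m − R̄_m)² = 74.5333  ⇒  Var(R_m) = 74.5333 / 6 = 12.4222
β = Cov / Var(R_m) = 13.4550 / 12.4222 = 1.0831
E(R) = R_f + β × MRP = 1.72% + 1.0831 × 5.38% = 7.55%

7.55%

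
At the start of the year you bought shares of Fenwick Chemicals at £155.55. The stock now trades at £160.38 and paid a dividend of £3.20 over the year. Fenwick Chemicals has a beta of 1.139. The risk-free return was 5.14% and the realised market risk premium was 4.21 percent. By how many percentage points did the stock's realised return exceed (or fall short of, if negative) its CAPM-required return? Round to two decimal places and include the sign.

-4.77%

Realised HPR = (P1 + D1 − P0) / P0 = (160.38 + 3.20 − 155.55) / 155.55 = 8.03 / 155.55 = 5.1623%
CAPM required = R_f + β·MRP = 5.14% + 1.139 × 4.21% = 9.93519%
α = realised − required = 5.1623% − 9.93519% = -4.77%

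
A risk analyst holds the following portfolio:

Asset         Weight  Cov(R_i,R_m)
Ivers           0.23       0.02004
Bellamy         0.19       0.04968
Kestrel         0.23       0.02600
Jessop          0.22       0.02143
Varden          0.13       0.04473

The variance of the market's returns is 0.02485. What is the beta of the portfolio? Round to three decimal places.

1.230

β_Ivers = 0.02004 / 0.02485 = 0.8064
β_Bellamy = 0.04968 / 0.02485 = 1.9992
β_Kestrel = 0.02600 / 0.02485 = 1.0463
β_Jessop = 0.02143 / 0.02485 = 0.8624
β_Varden = 0.04473 / 0.02485 = 1.8000
β_P = Σ w_i β_i = 0.23×0.8064 + 0.19×1.9992 + 0.23×1.0463 + 0.22×0.8624 + 0.13×1.8000 = 1.2297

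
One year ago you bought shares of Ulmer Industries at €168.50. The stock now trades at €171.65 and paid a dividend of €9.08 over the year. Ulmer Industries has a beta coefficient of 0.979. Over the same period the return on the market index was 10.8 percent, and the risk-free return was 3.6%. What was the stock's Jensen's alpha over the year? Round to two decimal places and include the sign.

Realised HPR = (P1 + D1 − P0) / P0 = (171.65 + 9.08 − 168.50) / 168.50 = 12.23 / 168.50 = 7.2582%
MRP = 10.8% − 3.6% = 7.20%
CAPM required = R_f + β·MRP = 3.6% + 0.979 × 7.2% = 10.6488%
α = realised − required = 7.2582% − 10.6488% = -3.39%

-3.39%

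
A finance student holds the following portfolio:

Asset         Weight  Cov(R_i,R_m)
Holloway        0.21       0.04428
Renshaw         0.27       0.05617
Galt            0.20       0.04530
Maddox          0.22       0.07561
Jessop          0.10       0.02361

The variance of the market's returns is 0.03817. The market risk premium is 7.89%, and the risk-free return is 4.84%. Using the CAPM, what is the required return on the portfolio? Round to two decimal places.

15.70%

β_Holloway = 0.04428 / 0.03817 = 1.1601
β_Renshaw = 0.05617 / 0.03817 = 1.4716
β_Galt = 0.04530 / 0.03817 = 1.1868
β_Maddox = 0.07561 / 0.03817 = 1.9809
β_Jessop = 0.02361 / 0.03817 = 0.6185
β_P = Σ w_i β_i = 0.21×1.1601 + 0.27×1.4716 + 0.20×1.1868 + 0.22×1.9809 + 0.10×0.6185 = 1.3760
E(R_P) = R_f + β_P × MRP = 4.84% + 1.3760 × 7.89% = 15.70%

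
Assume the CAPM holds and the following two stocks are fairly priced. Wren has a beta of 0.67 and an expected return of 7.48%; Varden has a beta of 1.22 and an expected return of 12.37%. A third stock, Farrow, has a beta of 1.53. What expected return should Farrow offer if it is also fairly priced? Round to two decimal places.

MRP (SML slope) = (12.37% − 7.48%) / (1.22 − 0.67) = 4.89% / 0.55 = 8.8909%
R_f (intercept) = 7.48% − 0.67 × 8.8909% = 1.5231%
E(R_Farrow) = R_f + β × MRP = 1.5231% + 1.53 × 8.8909% = 15.13%

15.13%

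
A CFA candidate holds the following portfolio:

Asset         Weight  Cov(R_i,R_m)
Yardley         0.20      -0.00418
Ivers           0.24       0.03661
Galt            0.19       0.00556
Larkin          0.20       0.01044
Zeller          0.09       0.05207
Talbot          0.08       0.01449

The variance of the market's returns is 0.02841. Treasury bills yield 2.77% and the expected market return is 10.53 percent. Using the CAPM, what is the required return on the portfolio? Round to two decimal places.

7.40%

β_Yardley = -0.00418 / 0.02841 = -0.1471
β_Ivers = 0.03661 / 0.02841 = 1.2886
β_Galt = 0.00556 / 0.02841 = 0.1957
β_Larkin = 0.01044 / 0.02841 = 0.3675
β_Zeller = 0.05207 / 0.02841 = 1.8328
β_Talbot = 0.01449 / 0.02841 = 0.5100
β_P = Σ w_i β_i = 0.20×-0.1471 + 0.24×1.2886 + 0.19×0.1957 + 0.20×0.3675 + 0.09×1.8328 + 0.08×0.5100 = 0.5963
MRP = 10.53% − 2.77% = 7.76%
E(R_P) = R_f + β_P × MRP = 2.77% + 0.5963 × 7.76% = 7.40%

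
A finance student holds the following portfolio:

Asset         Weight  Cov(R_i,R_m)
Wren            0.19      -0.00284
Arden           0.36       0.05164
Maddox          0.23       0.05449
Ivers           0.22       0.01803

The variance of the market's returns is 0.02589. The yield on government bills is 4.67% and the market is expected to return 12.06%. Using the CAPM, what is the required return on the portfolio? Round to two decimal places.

β_Wren = -0.00284 / 0.02589 = -0.1097
β_Arden = 0.05164 / 0.02589 = 1.9946
β_Maddox = 0.05449 / 0.02589 = 2.1047
β_Ivers = 0.01803 / 0.02589 = 0.6964
β_P = Σ w_i β_i = 0.19×-0.1097 + 0.36×1.9946 + 0.23×2.1047 + 0.22×0.6964 = 1.3345
MRP = 12.06% − 4.67% = 7.39%
E(R_P) = R_f + β_P × MRP = 4.67% + 1.3345 × 7.39% = 14.53%

14.53%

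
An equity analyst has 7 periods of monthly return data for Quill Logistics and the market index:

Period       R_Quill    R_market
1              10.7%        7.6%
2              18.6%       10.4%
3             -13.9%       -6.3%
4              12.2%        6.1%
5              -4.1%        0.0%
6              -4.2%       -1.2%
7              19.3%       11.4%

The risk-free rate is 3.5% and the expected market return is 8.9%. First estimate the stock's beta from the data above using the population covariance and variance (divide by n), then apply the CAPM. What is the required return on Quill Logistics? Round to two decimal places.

13.95%

Mean R_i = (10.7 + 18.6 − 13.9 + 12.2 − 4.1 − 4.2 + 19.3) / 7 = 5.5143%
Mean R_m = (7.6 + 10.4 − 6.3 + 6.1 + 0.0 − 1.2 + 11.4) / 7 = 4.0000%
Σ(R_i − R̄_i)(R_m − R̄_m) = 507.4100  ⇒  Cov = 507.4100 / 7 = 72.4871
Σ(R_m − R̄_m)² = 262.2200  ⇒  Var(R_m) = 262.2200 / 7 = 37.4600
β = Cov / Var(R_m) = 72.4871 / 37.4600 = 1.9351
MRP = 8.9% − 3.5% = 5.40%
E(R) = R_f + β × MRP = 3.5% + 1.9351 × 5.4% = 13.95%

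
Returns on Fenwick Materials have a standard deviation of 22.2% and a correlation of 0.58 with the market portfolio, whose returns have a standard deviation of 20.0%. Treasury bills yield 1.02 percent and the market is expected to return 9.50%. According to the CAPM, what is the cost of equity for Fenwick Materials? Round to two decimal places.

β = ρ × σ_i / σ_m = 0.58 × 22.2% / 20.0% = 0.6438
MRP = 9.50% − 1.02% = 8.48%
E(R) = 1.02% + 0.6438 × 8.48% = 6.48%

6.48%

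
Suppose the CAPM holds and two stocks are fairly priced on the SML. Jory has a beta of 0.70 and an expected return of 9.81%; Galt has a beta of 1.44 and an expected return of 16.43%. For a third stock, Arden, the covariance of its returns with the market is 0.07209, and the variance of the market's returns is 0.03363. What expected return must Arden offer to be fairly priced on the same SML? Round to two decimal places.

MRP = (16.43% − 9.81%) / (1.44 − 0.70) = 8.9459%
R_f = 9.81% − 0.70 × 8.9459% = 3.5479%
β_Arden = Cov / Var(R_m) = 0.07209 / 0.03363 = 2.1436
E(R_Arden) = R_f + β × MRP = 3.5479% + 2.1436 × 8.9459% = 22.72%

22.72%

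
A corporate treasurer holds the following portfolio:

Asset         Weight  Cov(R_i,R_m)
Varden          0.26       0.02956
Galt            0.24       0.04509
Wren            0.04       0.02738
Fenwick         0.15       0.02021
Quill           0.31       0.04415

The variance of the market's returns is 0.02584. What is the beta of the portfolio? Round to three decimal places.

β_Varden = 0.02956 / 0.02584 = 1.1440
β_Galt = 0.04509 / 0.02584 = 1.7450
β_Wren = 0.02738 / 0.02584 = 1.0596
β_Fenwick = 0.02021 / 0.02584 = 0.7821
β_Quill = 0.04415 / 0.02584 = 1.7086
β_P = Σ w_i β_i = 0.26×1.1440 + 0.24×1.7450 + 0.04×1.0596 + 0.15×0.7821 + 0.31×1.7086 = 1.4056

1.406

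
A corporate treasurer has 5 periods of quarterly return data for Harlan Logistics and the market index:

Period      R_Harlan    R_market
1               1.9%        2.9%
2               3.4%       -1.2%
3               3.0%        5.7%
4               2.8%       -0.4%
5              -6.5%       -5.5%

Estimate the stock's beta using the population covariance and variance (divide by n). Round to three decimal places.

0.716

Mean R_i = (1.9 + 3.4 + 3.0 + 2.8 − 6.5) / 5 = 0.9200%
Mean R_m = (2.9 − 1.2 + 5.7 − 0.4 − 5.5) / 5 = 0.3000%
Σ(R_i − R̄_i)(R_m − R̄_m) = 51.7800  ⇒  Cov = 51.7800 / 5 = 10.3560
Σ(R_m − R̄_m)² = 72.3000  ⇒  Var(R_m) = 72.3000 / 5 = 14.4600
β = Cov / Var(R_m) = 10.3560 / 14.4600 = 0.7162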